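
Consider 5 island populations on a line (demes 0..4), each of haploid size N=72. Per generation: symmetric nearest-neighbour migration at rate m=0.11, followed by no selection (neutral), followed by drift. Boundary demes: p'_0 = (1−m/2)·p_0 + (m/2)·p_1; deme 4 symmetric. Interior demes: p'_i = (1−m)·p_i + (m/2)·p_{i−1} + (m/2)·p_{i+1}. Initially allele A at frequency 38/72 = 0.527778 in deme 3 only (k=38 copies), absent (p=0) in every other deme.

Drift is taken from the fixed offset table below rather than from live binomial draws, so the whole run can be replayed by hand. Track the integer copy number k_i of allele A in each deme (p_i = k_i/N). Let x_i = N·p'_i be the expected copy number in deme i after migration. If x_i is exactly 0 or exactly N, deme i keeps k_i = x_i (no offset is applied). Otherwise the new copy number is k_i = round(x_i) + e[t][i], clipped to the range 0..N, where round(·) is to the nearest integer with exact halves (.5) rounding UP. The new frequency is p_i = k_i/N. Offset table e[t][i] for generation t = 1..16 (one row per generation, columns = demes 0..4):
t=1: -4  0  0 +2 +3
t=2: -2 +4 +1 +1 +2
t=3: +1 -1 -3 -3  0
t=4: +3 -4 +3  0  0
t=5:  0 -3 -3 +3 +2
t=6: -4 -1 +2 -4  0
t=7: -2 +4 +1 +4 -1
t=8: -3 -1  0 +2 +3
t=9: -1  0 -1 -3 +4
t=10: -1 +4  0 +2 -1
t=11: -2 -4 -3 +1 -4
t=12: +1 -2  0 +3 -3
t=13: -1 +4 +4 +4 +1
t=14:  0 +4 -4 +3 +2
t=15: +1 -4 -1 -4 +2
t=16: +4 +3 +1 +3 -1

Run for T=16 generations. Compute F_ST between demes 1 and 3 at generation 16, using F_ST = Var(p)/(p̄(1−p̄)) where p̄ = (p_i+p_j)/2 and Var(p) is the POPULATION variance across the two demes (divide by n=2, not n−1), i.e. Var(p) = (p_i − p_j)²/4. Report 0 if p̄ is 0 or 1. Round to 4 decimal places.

0.0825

t=0: k=[0 0 0 38 0]
t=1: x=[0.0000 0.0000 2.0900 33.8200 2.0900] k=[0 0 2 36 5]
t=2: x=[0.0000 0.1100 3.7600 32.4250 6.7050] k=[0 4 5 33 9]
t=3: x=[0.2200 3.8350 6.4850 30.1400 10.3200] k=[1 3 3 27 10]
t=4: x=[1.1100 2.8900 4.3200 24.7450 10.9350] k=[4 0 7 25 11]
t=5: x=[3.7800 0.6050 7.6050 23.2400 11.7700] k=[4 0 5 26 14]
t=6: x=[3.7800 0.4950 5.8800 24.1850 14.6600] k=[0 0 8 20 15]
t=7: x=[0.0000 0.4400 8.2200 19.0650 15.2750] k=[0 4 9 23 14]
t=8: x=[0.2200 4.0550 9.4950 21.7350 14.4950] k=[0 3 9 24 17]
t=9: x=[0.1650 3.1650 9.4950 22.7900 17.3850] k=[0 3 8 20 21]
t=10: x=[0.1650 3.1100 8.3850 19.3950 20.9450] k=[0 7 8 21 20]
t=11: x=[0.3850 6.6700 8.6600 20.2300 20.0550] k=[0 3 6 21 16]
t=12: x=[0.1650 3.0000 6.6600 19.9000 16.2750] k=[1 1 7 23 13]
t=13: x=[1.0000 1.3300 7.5500 21.5700 13.5500] k=[0 5 12 26 15]
t=14: x=[0.2750 5.1100 12.3850 24.6250 15.6050] k=[0 9 8 28 18]
t=15: x=[0.4950 8.4500 9.1550 26.3500 18.5500] k=[1 4 8 22 21]
t=16: x=[1.1650 4.0550 8.5500 21.1750 21.0550] k=[5 7 10 24 20]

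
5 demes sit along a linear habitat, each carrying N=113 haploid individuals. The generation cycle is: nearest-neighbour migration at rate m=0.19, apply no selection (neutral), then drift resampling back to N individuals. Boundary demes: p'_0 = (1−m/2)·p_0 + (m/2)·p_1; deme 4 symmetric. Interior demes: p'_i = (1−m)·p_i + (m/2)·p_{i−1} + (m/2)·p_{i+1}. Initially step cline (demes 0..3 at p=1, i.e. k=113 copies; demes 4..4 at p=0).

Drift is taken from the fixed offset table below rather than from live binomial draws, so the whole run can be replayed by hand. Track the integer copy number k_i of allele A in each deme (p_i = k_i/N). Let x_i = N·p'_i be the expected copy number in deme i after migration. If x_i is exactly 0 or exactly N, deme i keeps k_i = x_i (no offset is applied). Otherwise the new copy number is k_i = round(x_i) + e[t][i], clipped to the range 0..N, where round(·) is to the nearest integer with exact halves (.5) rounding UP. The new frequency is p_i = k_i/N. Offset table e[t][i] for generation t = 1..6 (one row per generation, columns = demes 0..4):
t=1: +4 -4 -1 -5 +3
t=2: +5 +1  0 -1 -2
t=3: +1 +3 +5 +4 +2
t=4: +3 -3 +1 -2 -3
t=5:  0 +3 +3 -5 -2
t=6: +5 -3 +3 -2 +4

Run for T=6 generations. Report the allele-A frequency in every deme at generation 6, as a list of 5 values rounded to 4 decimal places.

t=0: k=[113 113 113 113 0]
t=1: x=[113.0000 113.0000 113.0000 102.2650 10.7350] k=[113 113 113 97 14]
t=2: x=[113.0000 113.0000 111.4800 90.6350 21.8850] k=[113 113 111 90 20]
t=3: x=[113.0000 112.8100 109.1950 85.3450 26.6500] k=[113 113 113 89 29]
t=4: x=[113.0000 113.0000 110.7200 85.5800 34.7000] k=[113 113 112 84 32]
t=5: x=[113.0000 112.9050 109.4350 81.7200 36.9400] k=[113 113 112 77 35]
t=6: x=[113.0000 112.9050 108.7700 76.3350 38.9900] k=[113 110 112 74 43]

[1.0000, 0.9735, 0.9912, 0.6549, 0.3805]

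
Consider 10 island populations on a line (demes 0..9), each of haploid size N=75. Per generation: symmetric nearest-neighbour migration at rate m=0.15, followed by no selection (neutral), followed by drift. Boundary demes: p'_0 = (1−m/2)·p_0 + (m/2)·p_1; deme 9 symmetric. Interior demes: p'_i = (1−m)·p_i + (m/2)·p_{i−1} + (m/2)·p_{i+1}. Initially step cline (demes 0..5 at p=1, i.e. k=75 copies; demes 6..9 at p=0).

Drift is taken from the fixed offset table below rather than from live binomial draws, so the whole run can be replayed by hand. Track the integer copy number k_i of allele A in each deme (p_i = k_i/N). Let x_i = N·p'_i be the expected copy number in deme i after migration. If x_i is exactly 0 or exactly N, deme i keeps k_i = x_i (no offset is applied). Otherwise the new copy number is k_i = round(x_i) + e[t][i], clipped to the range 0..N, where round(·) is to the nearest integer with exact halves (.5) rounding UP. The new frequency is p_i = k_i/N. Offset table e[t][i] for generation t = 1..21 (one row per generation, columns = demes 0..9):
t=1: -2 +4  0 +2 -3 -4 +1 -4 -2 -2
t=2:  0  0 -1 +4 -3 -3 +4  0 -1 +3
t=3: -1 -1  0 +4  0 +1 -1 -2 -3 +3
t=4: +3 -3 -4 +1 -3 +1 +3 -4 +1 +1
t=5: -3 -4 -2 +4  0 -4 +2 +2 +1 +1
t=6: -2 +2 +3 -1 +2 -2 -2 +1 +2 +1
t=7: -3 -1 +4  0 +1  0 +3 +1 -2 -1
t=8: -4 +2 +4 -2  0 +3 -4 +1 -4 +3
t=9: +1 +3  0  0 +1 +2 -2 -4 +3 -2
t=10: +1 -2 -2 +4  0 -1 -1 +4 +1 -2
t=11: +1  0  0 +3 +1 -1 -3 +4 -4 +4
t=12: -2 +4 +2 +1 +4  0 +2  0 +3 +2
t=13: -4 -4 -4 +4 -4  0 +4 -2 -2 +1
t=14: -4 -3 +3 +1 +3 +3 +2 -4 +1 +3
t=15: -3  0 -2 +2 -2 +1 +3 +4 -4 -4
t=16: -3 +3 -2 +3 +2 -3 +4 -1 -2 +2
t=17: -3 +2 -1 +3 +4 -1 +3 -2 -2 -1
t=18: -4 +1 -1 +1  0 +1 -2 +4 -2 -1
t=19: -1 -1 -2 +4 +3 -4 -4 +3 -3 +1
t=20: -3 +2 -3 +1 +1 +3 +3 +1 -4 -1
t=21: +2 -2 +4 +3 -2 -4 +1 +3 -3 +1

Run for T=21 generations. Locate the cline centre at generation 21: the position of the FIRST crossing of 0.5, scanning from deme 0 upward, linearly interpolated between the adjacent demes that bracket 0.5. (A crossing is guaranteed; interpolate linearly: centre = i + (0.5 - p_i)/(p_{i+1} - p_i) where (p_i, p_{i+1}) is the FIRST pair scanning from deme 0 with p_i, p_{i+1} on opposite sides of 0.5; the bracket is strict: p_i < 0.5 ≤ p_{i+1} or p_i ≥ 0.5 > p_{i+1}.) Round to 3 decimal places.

5.833

t=0: k=[75 75 75 75 75 75 0 0 0 0]
t=1: x=[75.0000 75.0000 75.0000 75.0000 75.0000 69.3750 5.6250 0.0000 0.0000 0.0000] k=[75 75 75 75 75 65 7 0 0 0]
t=2: x=[75.0000 75.0000 75.0000 75.0000 74.2500 61.4000 10.8250 0.5250 0.0000 0.0000] k=[75 75 75 75 71 58 15 1 0 0]
t=3: x=[75.0000 75.0000 75.0000 74.7000 70.3250 55.7500 17.1750 1.9750 0.0750 0.0000] k=[75 75 75 75 70 57 16 0 0 0]
t=4: x=[75.0000 75.0000 75.0000 74.6250 69.4000 54.9000 17.8750 1.2000 0.0000 0.0000] k=[75 75 75 75 66 56 21 0 0 0]
t=5: x=[75.0000 75.0000 75.0000 74.3250 65.9250 54.1250 22.0500 1.5750 0.0000 0.0000] k=[75 75 75 75 66 50 24 4 0 0]
t=6: x=[75.0000 75.0000 75.0000 74.3250 65.4750 49.2500 24.4500 5.2000 0.3000 0.0000] k=[75 75 75 73 67 47 22 6 2 0]
t=7: x=[75.0000 75.0000 74.8500 72.7000 65.9500 46.6250 22.6750 6.9000 2.1500 0.1500] k=[75 75 75 73 67 47 26 8 0 0]
t=8: x=[75.0000 75.0000 74.8500 72.7000 65.9500 46.9250 26.2250 8.7500 0.6000 0.0000] k=[75 75 75 71 66 50 22 10 0 0]
t=9: x=[75.0000 75.0000 74.7000 70.9250 65.1750 49.1000 23.2000 10.1500 0.7500 0.0000] k=[75 75 75 71 66 51 21 6 4 0]
t=10: x=[75.0000 75.0000 74.7000 70.9250 65.2500 49.8750 22.1250 6.9750 3.8500 0.3000] k=[75 75 73 75 65 49 21 11 5 0]
t=11: x=[75.0000 74.8500 73.3000 74.1000 64.5500 48.1000 22.3500 11.3000 5.0750 0.3750] k=[75 75 73 75 66 47 19 15 1 4]
t=12: x=[75.0000 74.8500 73.3000 74.1750 65.2500 46.3250 20.8000 14.2500 2.2750 3.7750] k=[75 75 75 75 69 46 23 14 5 6]
t=13: x=[75.0000 75.0000 75.0000 74.5500 67.7250 46.0000 24.0500 14.0000 5.7500 5.9250] k=[75 75 75 75 64 46 28 12 4 7]
t=14: x=[75.0000 75.0000 75.0000 74.1750 63.4750 46.0000 28.1500 12.6000 4.8250 6.7750] k=[75 75 75 75 66 49 30 9 6 10]
t=15: x=[75.0000 75.0000 75.0000 74.3250 65.4000 48.8500 29.8500 10.3500 6.5250 9.7000] k=[75 75 75 75 63 50 33 14 3 6]
t=16: x=[75.0000 75.0000 75.0000 74.1000 62.9250 49.7000 32.8500 14.6000 4.0500 5.7750] k=[75 75 75 75 65 47 37 14 2 8]
t=17: x=[75.0000 75.0000 75.0000 74.2500 64.4000 47.6000 36.0250 14.8250 3.3500 7.5500] k=[75 75 75 75 68 47 39 13 1 7]
t=18: x=[75.0000 75.0000 75.0000 74.4750 66.9500 47.9750 37.6500 14.0500 2.3500 6.5500] k=[75 75 75 75 67 49 36 18 0 6]
t=19: x=[75.0000 75.0000 75.0000 74.4000 66.2500 49.3750 35.6250 18.0000 1.8000 5.5500] k=[75 75 75 75 69 45 32 21 0 7]
t=20: x=[75.0000 75.0000 75.0000 74.5500 67.6500 45.8250 32.1500 20.2500 2.1000 6.4750] k=[75 75 75 75 69 49 35 21 0 5]
t=21: x=[75.0000 75.0000 75.0000 74.5500 67.9500 49.4500 35.0000 20.4750 1.9500 4.6250] k=[75 75 75 75 66 45 36 23 0 6]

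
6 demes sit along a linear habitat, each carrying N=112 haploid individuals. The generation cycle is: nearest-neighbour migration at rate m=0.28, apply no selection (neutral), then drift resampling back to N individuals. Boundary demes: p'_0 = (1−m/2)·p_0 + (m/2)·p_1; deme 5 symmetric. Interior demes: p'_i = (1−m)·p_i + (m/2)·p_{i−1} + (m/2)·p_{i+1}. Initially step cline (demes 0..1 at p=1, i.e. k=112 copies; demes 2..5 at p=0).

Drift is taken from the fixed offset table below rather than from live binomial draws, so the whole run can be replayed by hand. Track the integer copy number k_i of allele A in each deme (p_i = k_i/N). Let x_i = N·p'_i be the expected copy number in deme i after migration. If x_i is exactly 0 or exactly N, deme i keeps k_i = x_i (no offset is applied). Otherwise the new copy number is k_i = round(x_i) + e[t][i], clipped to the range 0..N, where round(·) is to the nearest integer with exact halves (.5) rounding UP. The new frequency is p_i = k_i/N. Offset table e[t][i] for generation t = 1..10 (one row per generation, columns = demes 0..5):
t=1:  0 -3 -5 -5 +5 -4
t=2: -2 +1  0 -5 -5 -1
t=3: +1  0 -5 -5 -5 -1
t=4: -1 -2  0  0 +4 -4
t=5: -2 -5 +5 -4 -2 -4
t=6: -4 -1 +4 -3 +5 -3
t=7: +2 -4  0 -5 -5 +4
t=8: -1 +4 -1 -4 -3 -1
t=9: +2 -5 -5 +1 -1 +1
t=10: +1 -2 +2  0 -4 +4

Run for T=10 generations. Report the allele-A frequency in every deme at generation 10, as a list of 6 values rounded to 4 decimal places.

[0.7054, 0.4821, 0.2857, 0.0893, 0.0000, 0.0625]

t=0: k=[112 112 0 0 0 0]
t=1: x=[112.0000 96.3200 15.6800 0.0000 0.0000 0.0000] k=[112 93 11 0 0 0]
t=2: x=[109.3400 84.1800 20.9400 1.5400 0.0000 0.0000] k=[107 85 21 0 0 0]
t=3: x=[103.9200 79.1200 27.0200 2.9400 0.0000 0.0000] k=[105 79 22 0 0 0]
t=4: x=[101.3600 74.6600 26.9000 3.0800 0.0000 0.0000] k=[100 73 27 3 0 0]
t=5: x=[96.2200 70.3400 30.0800 5.9400 0.4200 0.0000] k=[94 65 35 2 0 0]
t=6: x=[89.9400 64.8600 34.5800 6.3400 0.2800 0.0000] k=[86 64 39 3 5 0]
t=7: x=[82.9200 63.5800 37.4600 8.3200 4.0200 0.7000] k=[85 60 37 3 0 5]
t=8: x=[81.5000 60.2800 35.4600 7.3400 1.1200 4.3000] k=[81 64 34 3 0 3]
t=9: x=[78.6200 62.1800 33.8600 6.9200 0.8400 2.5800] k=[81 57 29 8 0 4]
t=10: x=[77.6400 56.4400 29.9800 9.8200 1.6800 3.4400] k=[79 54 32 10 0 7]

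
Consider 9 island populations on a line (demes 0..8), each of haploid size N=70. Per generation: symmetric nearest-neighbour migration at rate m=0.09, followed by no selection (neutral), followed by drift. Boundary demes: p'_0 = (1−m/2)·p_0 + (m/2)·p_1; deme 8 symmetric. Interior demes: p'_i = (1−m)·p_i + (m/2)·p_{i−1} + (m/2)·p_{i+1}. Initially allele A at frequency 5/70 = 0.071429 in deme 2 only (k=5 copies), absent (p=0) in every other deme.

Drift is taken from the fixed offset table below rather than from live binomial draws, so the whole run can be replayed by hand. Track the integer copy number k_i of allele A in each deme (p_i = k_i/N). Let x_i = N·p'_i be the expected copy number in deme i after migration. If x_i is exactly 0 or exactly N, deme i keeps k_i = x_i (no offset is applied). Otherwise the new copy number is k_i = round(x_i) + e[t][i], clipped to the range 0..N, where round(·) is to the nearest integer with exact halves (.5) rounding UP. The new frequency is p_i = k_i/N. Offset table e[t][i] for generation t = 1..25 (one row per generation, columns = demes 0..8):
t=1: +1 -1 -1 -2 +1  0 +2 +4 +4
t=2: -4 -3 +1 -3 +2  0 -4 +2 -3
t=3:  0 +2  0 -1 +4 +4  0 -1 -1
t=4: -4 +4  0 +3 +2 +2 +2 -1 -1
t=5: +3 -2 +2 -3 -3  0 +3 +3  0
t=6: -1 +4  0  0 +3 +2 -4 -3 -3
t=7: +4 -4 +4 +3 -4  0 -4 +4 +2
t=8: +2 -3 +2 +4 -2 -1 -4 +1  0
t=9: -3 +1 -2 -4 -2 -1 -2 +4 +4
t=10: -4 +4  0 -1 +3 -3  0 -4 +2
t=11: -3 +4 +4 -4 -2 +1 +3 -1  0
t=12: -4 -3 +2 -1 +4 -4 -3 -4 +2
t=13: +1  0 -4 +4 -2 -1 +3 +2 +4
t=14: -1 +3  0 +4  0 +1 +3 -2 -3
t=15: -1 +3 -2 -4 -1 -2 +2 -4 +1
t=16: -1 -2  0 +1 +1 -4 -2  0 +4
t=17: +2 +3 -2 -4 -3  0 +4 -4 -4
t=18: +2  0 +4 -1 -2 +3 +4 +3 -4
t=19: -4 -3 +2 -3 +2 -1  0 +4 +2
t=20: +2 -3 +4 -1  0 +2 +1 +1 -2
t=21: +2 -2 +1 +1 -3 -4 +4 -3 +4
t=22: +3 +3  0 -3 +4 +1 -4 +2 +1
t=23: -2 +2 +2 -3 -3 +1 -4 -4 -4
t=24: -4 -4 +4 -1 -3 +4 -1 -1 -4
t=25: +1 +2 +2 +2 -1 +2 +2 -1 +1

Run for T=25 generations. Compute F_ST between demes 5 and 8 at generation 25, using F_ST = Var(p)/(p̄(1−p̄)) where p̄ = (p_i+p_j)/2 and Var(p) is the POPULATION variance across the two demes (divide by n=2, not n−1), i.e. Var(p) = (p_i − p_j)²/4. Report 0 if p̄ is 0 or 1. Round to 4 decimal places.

t=0: k=[0 0 5 0 0 0 0 0 0]
t=1: x=[0.0000 0.2250 4.5500 0.2250 0.0000 0.0000 0.0000 0.0000 0.0000] k=[0 0 4 0 0 0 0 0 0]
t=2: x=[0.0000 0.1800 3.6400 0.1800 0.0000 0.0000 0.0000 0.0000 0.0000] k=[0 0 5 0 0 0 0 0 0]
t=3: x=[0.0000 0.2250 4.5500 0.2250 0.0000 0.0000 0.0000 0.0000 0.0000] k=[0 2 5 0 0 0 0 0 0]
t=4: x=[0.0900 2.0450 4.6400 0.2250 0.0000 0.0000 0.0000 0.0000 0.0000] k=[0 6 5 3 0 0 0 0 0]
t=5: x=[0.2700 5.6850 4.9550 2.9550 0.1350 0.0000 0.0000 0.0000 0.0000] k=[3 4 7 0 0 0 0 0 0]
t=6: x=[3.0450 4.0900 6.5500 0.3150 0.0000 0.0000 0.0000 0.0000 0.0000] k=[2 8 7 0 0 0 0 0 0]
t=7: x=[2.2700 7.6850 6.7300 0.3150 0.0000 0.0000 0.0000 0.0000 0.0000] k=[6 4 11 3 0 0 0 0 0]
t=8: x=[5.9100 4.4050 10.3250 3.2250 0.1350 0.0000 0.0000 0.0000 0.0000] k=[8 1 12 7 0 0 0 0 0]
t=9: x=[7.6850 1.8100 11.2800 6.9100 0.3150 0.0000 0.0000 0.0000 0.0000] k=[5 3 9 3 0 0 0 0 0]
t=10: x=[4.9100 3.3600 8.4600 3.1350 0.1350 0.0000 0.0000 0.0000 0.0000] k=[1 7 8 2 3 0 0 0 0]
t=11: x=[1.2700 6.7750 7.6850 2.3150 2.8200 0.1350 0.0000 0.0000 0.0000] k=[0 11 12 0 1 1 0 0 0]
t=12: x=[0.4950 10.5500 11.4150 0.5850 0.9550 0.9550 0.0450 0.0000 0.0000] k=[0 8 13 0 5 0 0 0 0]
t=13: x=[0.3600 7.8650 12.1900 0.8100 4.5500 0.2250 0.0000 0.0000 0.0000] k=[1 8 8 5 3 0 0 0 0]
t=14: x=[1.3150 7.6850 7.8650 5.0450 2.9550 0.1350 0.0000 0.0000 0.0000] k=[0 11 8 9 3 1 0 0 0]
t=15: x=[0.4950 10.3700 8.1800 8.6850 3.1800 1.0450 0.0450 0.0000 0.0000] k=[0 13 6 5 2 0 2 0 0]
t=16: x=[0.5850 12.1000 6.2700 4.9100 2.0450 0.1800 1.8200 0.0900 0.0000] k=[0 10 6 6 3 0 0 0 0]
t=17: x=[0.4500 9.3700 6.1800 5.8650 3.0000 0.1350 0.0000 0.0000 0.0000] k=[2 12 4 2 0 0 0 0 0]
t=18: x=[2.4500 11.1900 4.2700 2.0000 0.0900 0.0000 0.0000 0.0000 0.0000] k=[4 11 8 1 0 0 0 0 0]
t=19: x=[4.3150 10.5500 7.8200 1.2700 0.0450 0.0000 0.0000 0.0000 0.0000] k=[0 8 10 0 2 0 0 0 0]
t=20: x=[0.3600 7.7300 9.4600 0.5400 1.8200 0.0900 0.0000 0.0000 0.0000] k=[2 5 13 0 2 2 0 0 0]
t=21: x=[2.1350 5.2250 12.0550 0.6750 1.9100 1.9100 0.0900 0.0000 0.0000] k=[4 3 13 2 0 0 4 0 0]
t=22: x=[3.9550 3.4950 12.0550 2.4050 0.0900 0.1800 3.6400 0.1800 0.0000] k=[7 6 12 0 4 1 0 2 0]
t=23: x=[6.9550 6.3150 11.1900 0.7200 3.6850 1.0900 0.1350 1.8200 0.0900] k=[5 8 13 0 1 2 0 0 0]
t=24: x=[5.1350 8.0900 12.1900 0.6300 1.0000 1.8650 0.0900 0.0000 0.0000] k=[1 4 16 0 0 6 0 0 0]
t=25: x=[1.1350 4.4050 14.7400 0.7200 0.2700 5.4600 0.2700 0.0000 0.0000] k=[2 6 17 3 0 7 2 0 0]

0.0526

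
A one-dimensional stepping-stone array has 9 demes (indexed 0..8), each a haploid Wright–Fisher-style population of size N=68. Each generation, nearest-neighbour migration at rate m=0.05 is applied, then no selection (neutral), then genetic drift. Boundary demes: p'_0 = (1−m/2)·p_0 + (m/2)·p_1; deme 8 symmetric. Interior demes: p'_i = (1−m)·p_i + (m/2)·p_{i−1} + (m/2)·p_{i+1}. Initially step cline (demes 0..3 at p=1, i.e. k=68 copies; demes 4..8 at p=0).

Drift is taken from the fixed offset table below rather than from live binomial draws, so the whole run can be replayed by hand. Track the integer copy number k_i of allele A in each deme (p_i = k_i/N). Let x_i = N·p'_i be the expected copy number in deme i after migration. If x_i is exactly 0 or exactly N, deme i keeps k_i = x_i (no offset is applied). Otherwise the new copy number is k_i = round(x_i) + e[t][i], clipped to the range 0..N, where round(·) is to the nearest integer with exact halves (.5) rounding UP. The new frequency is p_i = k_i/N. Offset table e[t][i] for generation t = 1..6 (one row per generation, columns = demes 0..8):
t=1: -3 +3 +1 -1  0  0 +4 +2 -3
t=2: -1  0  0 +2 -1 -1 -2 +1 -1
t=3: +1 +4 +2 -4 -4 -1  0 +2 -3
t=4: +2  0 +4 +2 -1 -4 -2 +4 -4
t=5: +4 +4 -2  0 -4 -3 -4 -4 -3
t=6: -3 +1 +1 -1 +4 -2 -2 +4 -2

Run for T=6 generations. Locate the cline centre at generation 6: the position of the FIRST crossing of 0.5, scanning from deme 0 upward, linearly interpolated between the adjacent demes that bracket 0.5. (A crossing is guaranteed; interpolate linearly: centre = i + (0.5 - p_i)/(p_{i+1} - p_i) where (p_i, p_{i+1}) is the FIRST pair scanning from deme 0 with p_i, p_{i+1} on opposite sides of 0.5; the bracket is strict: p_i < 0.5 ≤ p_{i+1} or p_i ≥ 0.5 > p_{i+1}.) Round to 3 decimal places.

t=0: k=[68 68 68 68 0 0 0 0 0]
t=1: x=[68.0000 68.0000 68.0000 66.3000 1.7000 0.0000 0.0000 0.0000 0.0000] k=[68 68 68 65 2 0 0 0 0]
t=2: x=[68.0000 68.0000 67.9250 63.5000 3.5250 0.0500 0.0000 0.0000 0.0000] k=[68 68 68 66 3 0 0 0 0]
t=3: x=[68.0000 68.0000 67.9500 64.4750 4.5000 0.0750 0.0000 0.0000 0.0000] k=[68 68 68 60 1 0 0 0 0]
t=4: x=[68.0000 68.0000 67.8000 58.7250 2.4500 0.0250 0.0000 0.0000 0.0000] k=[68 68 68 61 1 0 0 0 0]
t=5: x=[68.0000 68.0000 67.8250 59.6750 2.4750 0.0250 0.0000 0.0000 0.0000] k=[68 68 66 60 0 0 0 0 0]
t=6: x=[68.0000 67.9500 65.9000 58.6500 1.5000 0.0000 0.0000 0.0000 0.0000] k=[68 68 67 58 6 0 0 0 0]

3.462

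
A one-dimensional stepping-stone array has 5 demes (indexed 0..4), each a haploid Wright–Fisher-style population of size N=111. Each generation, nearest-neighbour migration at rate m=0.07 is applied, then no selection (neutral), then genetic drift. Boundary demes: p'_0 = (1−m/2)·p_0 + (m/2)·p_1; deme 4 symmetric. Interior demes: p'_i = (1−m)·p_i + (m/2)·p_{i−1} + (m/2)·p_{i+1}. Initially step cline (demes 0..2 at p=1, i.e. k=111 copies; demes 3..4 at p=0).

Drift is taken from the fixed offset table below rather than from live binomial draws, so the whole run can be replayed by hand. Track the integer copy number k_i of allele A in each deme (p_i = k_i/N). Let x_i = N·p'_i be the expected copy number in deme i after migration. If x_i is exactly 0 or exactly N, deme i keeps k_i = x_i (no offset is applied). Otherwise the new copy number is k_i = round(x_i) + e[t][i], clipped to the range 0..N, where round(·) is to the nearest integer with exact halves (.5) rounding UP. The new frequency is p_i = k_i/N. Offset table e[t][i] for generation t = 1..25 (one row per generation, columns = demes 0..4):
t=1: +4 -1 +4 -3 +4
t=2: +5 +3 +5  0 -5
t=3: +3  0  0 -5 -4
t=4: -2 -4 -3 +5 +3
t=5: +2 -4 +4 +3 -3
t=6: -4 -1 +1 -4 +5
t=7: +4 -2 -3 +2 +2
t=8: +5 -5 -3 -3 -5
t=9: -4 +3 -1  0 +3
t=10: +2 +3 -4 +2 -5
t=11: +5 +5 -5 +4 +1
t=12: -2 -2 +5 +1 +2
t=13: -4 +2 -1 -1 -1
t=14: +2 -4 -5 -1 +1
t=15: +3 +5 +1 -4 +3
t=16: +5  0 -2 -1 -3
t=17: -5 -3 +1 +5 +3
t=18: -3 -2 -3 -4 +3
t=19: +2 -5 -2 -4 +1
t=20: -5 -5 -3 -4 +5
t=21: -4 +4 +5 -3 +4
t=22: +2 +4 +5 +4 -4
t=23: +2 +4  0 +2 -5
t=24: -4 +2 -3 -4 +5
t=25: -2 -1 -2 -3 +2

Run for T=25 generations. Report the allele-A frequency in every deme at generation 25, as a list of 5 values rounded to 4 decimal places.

t=0: k=[111 111 111 0 0]
t=1: x=[111.0000 111.0000 107.1150 3.8850 0.0000] k=[111 111 111 1 0]
t=2: x=[111.0000 111.0000 107.1500 4.8150 0.0350] k=[111 111 111 5 0]
t=3: x=[111.0000 111.0000 107.2900 8.5350 0.1750] k=[111 111 107 4 0]
t=4: x=[111.0000 110.8600 103.5350 7.4650 0.1400] k=[111 107 101 12 3]
t=5: x=[110.8600 106.9300 98.0950 14.8000 3.3150] k=[111 103 102 18 0]
t=6: x=[110.7200 103.2450 99.0950 20.3100 0.6300] k=[107 102 100 16 6]
t=7: x=[106.8250 102.1050 97.1300 18.5900 6.3500] k=[111 100 94 21 8]
t=8: x=[110.6150 100.1750 91.6550 23.1000 8.4550] k=[111 95 89 20 3]
t=9: x=[110.4400 95.3500 86.7950 21.8200 3.5950] k=[106 98 86 22 7]
t=10: x=[105.7200 97.8600 84.1800 23.7150 7.5250] k=[108 101 80 26 3]
t=11: x=[107.7550 100.5100 78.8450 27.0850 3.8050] k=[111 106 74 31 5]
t=12: x=[110.8250 105.0550 73.6150 31.5950 5.9100] k=[109 103 79 33 8]
t=13: x=[108.7900 102.3700 78.2300 33.7350 8.8750] k=[105 104 77 33 8]
t=14: x=[104.9650 103.0900 76.4050 33.6650 8.8750] k=[107 99 71 33 10]
t=15: x=[106.7200 98.3000 70.6500 33.5250 10.8050] k=[110 103 72 30 14]
t=16: x=[109.7550 102.1600 71.6150 30.9100 14.5600] k=[111 102 70 30 12]
t=17: x=[110.6850 101.1950 69.7200 30.7700 12.6300] k=[106 98 71 36 16]
t=18: x=[105.7200 97.3350 70.7200 36.5250 16.7000] k=[103 95 68 33 20]
t=19: x=[102.7200 94.3350 67.7200 33.7700 20.4550] k=[105 89 66 30 21]
t=20: x=[104.4400 88.7550 65.5450 30.9450 21.3150] k=[99 84 63 27 26]
t=21: x=[98.4750 83.7900 62.4750 28.2250 26.0350] k=[94 88 67 25 30]
t=22: x=[93.7900 87.4750 66.2650 26.6450 29.8250] k=[96 91 71 31 26]
t=23: x=[95.8250 90.4750 70.3000 32.2250 26.1750] k=[98 94 70 34 21]
t=24: x=[97.8600 93.3000 69.5800 34.8050 21.4550] k=[94 95 67 31 26]
t=25: x=[94.0350 93.9850 66.7200 32.0850 26.1750] k=[92 93 65 29 28]

[0.8288, 0.8378, 0.5856, 0.2613, 0.2523]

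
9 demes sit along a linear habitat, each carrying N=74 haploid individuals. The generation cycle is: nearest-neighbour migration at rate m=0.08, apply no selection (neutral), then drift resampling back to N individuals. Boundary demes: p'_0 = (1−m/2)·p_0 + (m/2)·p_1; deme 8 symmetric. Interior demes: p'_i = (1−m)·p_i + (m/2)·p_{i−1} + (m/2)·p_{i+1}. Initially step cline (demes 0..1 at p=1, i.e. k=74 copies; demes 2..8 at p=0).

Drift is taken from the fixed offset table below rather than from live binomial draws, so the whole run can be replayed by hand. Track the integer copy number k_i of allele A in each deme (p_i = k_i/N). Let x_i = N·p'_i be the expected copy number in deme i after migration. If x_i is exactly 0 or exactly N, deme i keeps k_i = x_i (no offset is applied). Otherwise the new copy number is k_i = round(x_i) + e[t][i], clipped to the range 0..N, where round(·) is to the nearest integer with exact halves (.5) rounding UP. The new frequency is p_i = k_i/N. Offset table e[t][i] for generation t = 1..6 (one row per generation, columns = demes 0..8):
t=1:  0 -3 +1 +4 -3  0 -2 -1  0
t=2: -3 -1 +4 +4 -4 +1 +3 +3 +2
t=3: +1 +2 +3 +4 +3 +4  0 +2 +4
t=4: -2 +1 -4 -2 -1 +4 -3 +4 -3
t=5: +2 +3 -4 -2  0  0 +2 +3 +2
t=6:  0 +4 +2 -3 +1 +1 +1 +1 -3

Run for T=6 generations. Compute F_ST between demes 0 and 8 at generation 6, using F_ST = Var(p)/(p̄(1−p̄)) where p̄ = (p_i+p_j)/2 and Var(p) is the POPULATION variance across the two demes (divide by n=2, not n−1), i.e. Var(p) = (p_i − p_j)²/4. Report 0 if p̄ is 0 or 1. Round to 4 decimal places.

t=0: k=[74 74 0 0 0 0 0 0 0]
t=1: x=[74.0000 71.0400 2.9600 0.0000 0.0000 0.0000 0.0000 0.0000 0.0000] k=[74 68 4 0 0 0 0 0 0]
t=2: x=[73.7600 65.6800 6.4000 0.1600 0.0000 0.0000 0.0000 0.0000 0.0000] k=[71 65 10 4 0 0 0 0 0]
t=3: x=[70.7600 63.0400 11.9600 4.0800 0.1600 0.0000 0.0000 0.0000 0.0000] k=[72 65 15 8 3 0 0 0 0]
t=4: x=[71.7200 63.2800 16.7200 8.0800 3.0800 0.1200 0.0000 0.0000 0.0000] k=[70 64 13 6 2 4 0 0 0]
t=5: x=[69.7600 62.2000 14.7600 6.1200 2.2400 3.7600 0.1600 0.0000 0.0000] k=[72 65 11 4 2 4 2 0 0]
t=6: x=[71.7200 63.1200 12.8800 4.2000 2.1600 3.8400 2.0000 0.0800 0.0000] k=[72 67 15 1 3 5 3 1 0]

0.9474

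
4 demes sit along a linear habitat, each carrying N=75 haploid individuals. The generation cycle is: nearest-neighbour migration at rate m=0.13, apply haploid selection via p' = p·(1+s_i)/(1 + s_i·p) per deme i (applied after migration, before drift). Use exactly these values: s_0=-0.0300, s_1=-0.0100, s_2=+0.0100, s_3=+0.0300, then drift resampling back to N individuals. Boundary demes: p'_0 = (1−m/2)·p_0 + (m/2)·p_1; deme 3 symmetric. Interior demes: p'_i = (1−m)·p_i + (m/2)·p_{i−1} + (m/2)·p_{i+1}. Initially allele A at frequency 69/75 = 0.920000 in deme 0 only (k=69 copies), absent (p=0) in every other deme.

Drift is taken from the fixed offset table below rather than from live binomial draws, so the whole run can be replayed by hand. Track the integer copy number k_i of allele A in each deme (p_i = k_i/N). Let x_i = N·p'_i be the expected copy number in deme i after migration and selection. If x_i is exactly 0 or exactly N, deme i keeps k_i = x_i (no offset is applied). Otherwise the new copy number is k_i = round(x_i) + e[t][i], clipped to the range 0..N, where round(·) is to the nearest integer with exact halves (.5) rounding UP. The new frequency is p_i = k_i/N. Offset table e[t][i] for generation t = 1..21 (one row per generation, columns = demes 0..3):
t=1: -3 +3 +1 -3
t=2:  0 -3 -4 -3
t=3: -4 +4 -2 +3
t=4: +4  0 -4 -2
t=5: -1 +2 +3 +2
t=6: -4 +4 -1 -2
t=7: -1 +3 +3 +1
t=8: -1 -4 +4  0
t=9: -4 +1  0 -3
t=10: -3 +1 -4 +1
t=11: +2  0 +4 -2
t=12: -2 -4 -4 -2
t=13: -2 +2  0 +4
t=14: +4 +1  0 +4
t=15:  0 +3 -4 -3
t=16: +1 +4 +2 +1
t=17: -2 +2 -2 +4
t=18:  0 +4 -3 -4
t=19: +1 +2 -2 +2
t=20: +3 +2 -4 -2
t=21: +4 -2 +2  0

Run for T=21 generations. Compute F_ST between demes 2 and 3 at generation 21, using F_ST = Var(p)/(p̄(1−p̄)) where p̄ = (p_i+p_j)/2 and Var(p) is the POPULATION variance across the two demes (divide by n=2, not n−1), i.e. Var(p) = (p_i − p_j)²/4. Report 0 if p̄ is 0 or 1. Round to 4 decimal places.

0.0005

t=0: k=[69 0 0 0]
t=1: x=[64.2373 4.4428 0.0000 0.0000] k=[61 7 0 0]
t=2: x=[57.0779 9.9678 0.4595 0.0000] k=[57 7 0 0]
t=3: x=[53.2831 9.7097 0.4595 0.0000] k=[49 14 0 0]
t=4: x=[46.1865 15.2426 0.9190 0.0000] k=[50 15 0 0]
t=5: x=[47.1942 16.1721 0.9846 0.0000] k=[46 18 4 0]
t=6: x=[43.6256 18.7682 4.6936 0.2678] k=[40 23 4 0]
t=7: x=[38.3244 22.7106 5.0214 0.2678] k=[37 26 8 1]
t=8: x=[35.7148 25.3760 8.7919 1.4978] k=[35 21 13 1]
t=9: x=[33.5244 21.2367 12.8456 1.8321] k=[30 22 13 0]
t=10: x=[28.9368 21.7793 12.8456 0.8701] k=[26 23 9 2]
t=11: x=[25.2919 22.1279 9.5375 2.5262] k=[27 22 14 1]
t=12: x=[26.1538 21.6499 13.7866 1.8989] k=[24 18 10 0]
t=13: x=[23.1200 17.7336 9.9556 0.6693] k=[21 20 10 5]
t=14: x=[20.4784 19.2707 10.4139 5.4731] k=[24 20 10 9]
t=15: x=[23.2486 19.4648 10.6758 9.3032] k=[23 22 7 6]
t=16: x=[22.4529 20.9380 7.9807 6.2318] k=[23 25 10 7]
t=17: x=[22.6456 23.7317 10.8722 7.3896] k=[21 26 9 11]
t=18: x=[20.8632 24.4042 10.3233 11.1476] k=[21 28 7 7]
t=19: x=[20.9915 26.0090 8.4392 7.1899] k=[22 28 6 9]
t=20: x=[21.9146 26.0090 7.6934 9.0373] k=[25 28 4 7]
t=21: x=[24.6880 26.0738 5.8081 6.9901] k=[29 24 8 7]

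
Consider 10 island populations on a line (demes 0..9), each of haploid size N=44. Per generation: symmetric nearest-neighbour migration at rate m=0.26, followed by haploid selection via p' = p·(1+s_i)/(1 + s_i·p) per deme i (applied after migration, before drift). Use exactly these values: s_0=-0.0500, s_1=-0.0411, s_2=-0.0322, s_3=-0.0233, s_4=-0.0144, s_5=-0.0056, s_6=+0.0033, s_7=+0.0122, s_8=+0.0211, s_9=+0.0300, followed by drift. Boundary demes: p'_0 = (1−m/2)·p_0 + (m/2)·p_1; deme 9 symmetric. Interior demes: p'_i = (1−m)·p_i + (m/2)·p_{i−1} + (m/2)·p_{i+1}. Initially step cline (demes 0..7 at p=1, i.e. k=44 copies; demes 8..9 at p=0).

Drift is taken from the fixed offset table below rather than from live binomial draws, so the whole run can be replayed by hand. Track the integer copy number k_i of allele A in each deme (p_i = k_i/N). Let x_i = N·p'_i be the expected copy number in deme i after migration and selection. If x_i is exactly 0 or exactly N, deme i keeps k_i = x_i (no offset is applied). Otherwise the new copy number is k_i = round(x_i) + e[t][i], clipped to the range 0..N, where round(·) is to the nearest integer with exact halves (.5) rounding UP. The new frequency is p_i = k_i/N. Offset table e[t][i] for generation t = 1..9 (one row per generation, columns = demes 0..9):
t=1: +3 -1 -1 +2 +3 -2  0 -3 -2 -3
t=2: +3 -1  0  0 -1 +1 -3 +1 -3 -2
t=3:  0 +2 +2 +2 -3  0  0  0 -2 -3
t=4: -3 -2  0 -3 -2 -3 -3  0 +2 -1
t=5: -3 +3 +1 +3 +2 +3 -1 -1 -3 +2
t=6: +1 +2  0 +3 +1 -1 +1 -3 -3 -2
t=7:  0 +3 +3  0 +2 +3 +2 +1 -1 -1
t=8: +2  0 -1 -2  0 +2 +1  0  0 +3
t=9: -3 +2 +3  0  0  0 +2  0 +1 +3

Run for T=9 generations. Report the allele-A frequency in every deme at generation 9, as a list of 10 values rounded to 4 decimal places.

[1.0000, 1.0000, 1.0000, 1.0000, 1.0000, 0.9773, 0.8636, 0.5227, 0.2727, 0.2273]

t=0: k=[44 44 44 44 44 44 44 44 0 0]
t=1: x=[44.0000 44.0000 44.0000 44.0000 44.0000 44.0000 44.0000 38.3401 5.8247 0.0000] k=[44 44 44 44 44 44 44 35 4 0]
t=2: x=[44.0000 44.0000 44.0000 44.0000 44.0000 44.0000 42.8337 32.2448 7.6409 0.5354] k=[44 44 44 44 44 44 40 33 5 0]
t=3: x=[44.0000 44.0000 44.0000 44.0000 44.0000 43.4771 39.6230 30.3843 8.1274 0.6692] k=[44 44 44 44 44 43 40 30 6 0]
t=4: x=[44.0000 44.0000 44.0000 44.0000 43.8681 42.7331 39.1044 28.3027 8.4821 0.8030] k=[44 44 44 44 42 40 36 28 10 0]
t=5: x=[44.0000 44.0000 44.0000 43.7338 41.9721 39.7183 35.5026 26.8271 11.2136 1.3378] k=[44 44 44 44 44 43 35 26 8 3]
t=6: x=[44.0000 44.0000 44.0000 44.0000 43.8681 42.0797 34.8938 24.9611 9.8487 3.7502] k=[44 44 44 44 44 41 36 22 7 2]
t=7: x=[44.0000 44.0000 44.0000 44.0000 43.6044 40.7230 34.8539 22.0034 8.4415 2.7246] k=[44 44 44 44 44 44 37 23 7 2]
t=8: x=[44.0000 44.0000 44.0000 44.0000 44.0000 43.0850 36.1114 22.8732 8.5732 2.7246] k=[44 44 44 44 44 44 37 23 9 6]
t=9: x=[44.0000 44.0000 44.0000 44.0000 44.0000 43.0850 36.1114 23.1331 10.5971 6.5531] k=[44 44 44 44 44 43 38 23 12 10]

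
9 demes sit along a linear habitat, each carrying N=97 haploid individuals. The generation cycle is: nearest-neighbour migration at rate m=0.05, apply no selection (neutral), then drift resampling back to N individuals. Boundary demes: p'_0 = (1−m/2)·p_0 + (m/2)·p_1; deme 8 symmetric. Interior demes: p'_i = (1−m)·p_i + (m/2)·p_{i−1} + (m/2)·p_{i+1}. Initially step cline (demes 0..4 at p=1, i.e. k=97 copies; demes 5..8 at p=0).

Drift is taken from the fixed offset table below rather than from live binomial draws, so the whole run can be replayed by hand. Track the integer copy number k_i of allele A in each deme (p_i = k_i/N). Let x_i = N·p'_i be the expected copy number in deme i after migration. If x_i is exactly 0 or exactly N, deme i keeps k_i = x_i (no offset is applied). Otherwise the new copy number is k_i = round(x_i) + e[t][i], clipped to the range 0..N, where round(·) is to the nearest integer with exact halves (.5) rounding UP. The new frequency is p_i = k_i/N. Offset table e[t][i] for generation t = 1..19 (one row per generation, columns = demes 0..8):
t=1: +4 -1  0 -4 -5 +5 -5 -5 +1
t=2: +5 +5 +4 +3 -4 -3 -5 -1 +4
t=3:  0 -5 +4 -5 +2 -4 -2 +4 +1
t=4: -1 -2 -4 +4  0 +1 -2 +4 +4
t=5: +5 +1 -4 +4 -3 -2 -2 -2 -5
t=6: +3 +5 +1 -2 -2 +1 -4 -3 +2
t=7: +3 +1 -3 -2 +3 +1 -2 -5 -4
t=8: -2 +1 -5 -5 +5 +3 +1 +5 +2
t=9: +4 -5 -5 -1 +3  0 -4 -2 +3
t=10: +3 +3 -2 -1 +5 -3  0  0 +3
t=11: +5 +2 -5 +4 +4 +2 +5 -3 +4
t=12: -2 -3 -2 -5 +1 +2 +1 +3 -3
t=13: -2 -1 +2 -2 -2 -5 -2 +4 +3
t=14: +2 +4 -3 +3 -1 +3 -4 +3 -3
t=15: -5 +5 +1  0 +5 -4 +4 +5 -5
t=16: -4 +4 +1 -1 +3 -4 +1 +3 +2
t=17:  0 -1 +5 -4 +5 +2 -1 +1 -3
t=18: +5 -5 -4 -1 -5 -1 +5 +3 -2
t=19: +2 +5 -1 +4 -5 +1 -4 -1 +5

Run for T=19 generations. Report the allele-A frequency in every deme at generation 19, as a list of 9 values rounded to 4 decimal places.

t=0: k=[97 97 97 97 97 0 0 0 0]
t=1: x=[97.0000 97.0000 97.0000 97.0000 94.5750 2.4250 0.0000 0.0000 0.0000] k=[97 97 97 97 90 7 0 0 0]
t=2: x=[97.0000 97.0000 97.0000 96.8250 88.1000 8.9000 0.1750 0.0000 0.0000] k=[97 97 97 97 84 6 0 0 0]
t=3: x=[97.0000 97.0000 97.0000 96.6750 82.3750 7.8000 0.1500 0.0000 0.0000] k=[97 97 97 92 84 4 0 0 0]
t=4: x=[97.0000 97.0000 96.8750 91.9250 82.2000 5.9000 0.1000 0.0000 0.0000] k=[97 97 93 96 82 7 0 0 0]
t=5: x=[97.0000 96.9000 93.1750 95.5750 80.4750 8.7000 0.1750 0.0000 0.0000] k=[97 97 89 97 77 7 0 0 0]
t=6: x=[97.0000 96.8000 89.4000 96.3000 75.7500 8.5750 0.1750 0.0000 0.0000] k=[97 97 90 94 74 10 0 0 0]
t=7: x=[97.0000 96.8250 90.2750 93.4000 72.9000 11.3500 0.2500 0.0000 0.0000] k=[97 97 87 91 76 12 0 0 0]
t=8: x=[97.0000 96.7500 87.3500 90.5250 74.7750 13.3000 0.3000 0.0000 0.0000] k=[97 97 82 86 80 16 1 0 0]
t=9: x=[97.0000 96.6250 82.4750 85.7500 78.5500 17.2250 1.3500 0.0250 0.0000] k=[97 92 77 85 82 17 0 0 0]
t=10: x=[96.8750 91.7500 77.5750 84.7250 80.4500 18.2000 0.4250 0.0000 0.0000] k=[97 95 76 84 85 15 0 0 0]
t=11: x=[96.9500 94.5750 76.6750 83.8250 83.2250 16.3750 0.3750 0.0000 0.0000] k=[97 97 72 88 87 18 5 0 0]
t=12: x=[97.0000 96.3750 73.0250 87.5750 85.3000 19.4000 5.2000 0.1250 0.0000] k=[97 93 71 83 86 21 6 3 0]
t=13: x=[96.9000 92.5500 71.8500 82.7750 84.3000 22.2500 6.3000 3.0000 0.0750] k=[95 92 74 81 82 17 4 7 3]
t=14: x=[94.9250 91.6250 74.6250 80.8500 80.3500 18.3000 4.4000 6.8250 3.1000] k=[97 96 72 84 79 21 0 10 0]
t=15: x=[96.9750 95.4250 72.9000 83.5750 77.6750 21.9250 0.7750 9.5000 0.2500] k=[92 97 74 84 83 18 5 15 0]
t=16: x=[92.1250 96.3000 74.8250 83.7250 81.4000 19.3000 5.5750 14.3750 0.3750] k=[88 97 76 83 84 15 7 17 2]
t=17: x=[88.2250 96.2500 76.7000 82.8500 82.2500 16.5250 7.4500 16.3750 2.3750] k=[88 95 82 79 87 19 6 17 0]
t=18: x=[88.1750 94.5000 82.2500 79.2750 85.1000 20.3750 6.6000 16.3000 0.4250] k=[93 90 78 78 80 19 12 19 0]
t=19: x=[92.9250 89.7750 78.3000 78.0500 78.4250 20.3500 12.3500 18.3500 0.4750] k=[95 95 77 82 73 21 8 17 5]

[0.9794, 0.9794, 0.7938, 0.8454, 0.7526, 0.2165, 0.0825, 0.1753, 0.0515]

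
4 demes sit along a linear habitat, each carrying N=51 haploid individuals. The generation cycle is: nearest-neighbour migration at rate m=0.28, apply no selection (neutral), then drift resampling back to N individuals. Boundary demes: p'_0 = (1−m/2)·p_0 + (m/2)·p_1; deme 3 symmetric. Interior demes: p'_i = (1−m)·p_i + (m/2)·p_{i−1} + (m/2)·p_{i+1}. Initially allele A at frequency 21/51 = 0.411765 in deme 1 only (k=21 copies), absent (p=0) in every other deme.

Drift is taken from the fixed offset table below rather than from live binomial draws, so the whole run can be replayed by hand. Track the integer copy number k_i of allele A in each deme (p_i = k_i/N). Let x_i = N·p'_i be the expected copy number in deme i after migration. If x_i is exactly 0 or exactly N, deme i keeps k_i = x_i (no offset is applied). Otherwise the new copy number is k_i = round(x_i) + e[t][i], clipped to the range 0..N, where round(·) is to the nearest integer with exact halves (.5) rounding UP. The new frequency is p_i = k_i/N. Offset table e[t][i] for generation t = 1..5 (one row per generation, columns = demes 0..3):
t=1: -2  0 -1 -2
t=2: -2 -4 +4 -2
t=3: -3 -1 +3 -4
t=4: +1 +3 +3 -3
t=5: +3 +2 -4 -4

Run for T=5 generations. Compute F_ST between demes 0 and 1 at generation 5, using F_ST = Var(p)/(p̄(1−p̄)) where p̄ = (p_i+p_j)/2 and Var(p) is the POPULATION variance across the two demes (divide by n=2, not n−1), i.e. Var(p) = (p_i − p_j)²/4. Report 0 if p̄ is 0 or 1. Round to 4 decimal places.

t=0: k=[0 21 0 0]
t=1: x=[2.9400 15.1200 2.9400 0.0000] k=[1 15 2 0]
t=2: x=[2.9600 11.2200 3.5400 0.2800] k=[1 7 8 0]
t=3: x=[1.8400 6.3000 6.7400 1.1200] k=[0 5 10 0]
t=4: x=[0.7000 5.0000 7.9000 1.4000] k=[2 8 11 0]
t=5: x=[2.8400 7.5800 9.0400 1.5400] k=[6 10 5 0]

0.0116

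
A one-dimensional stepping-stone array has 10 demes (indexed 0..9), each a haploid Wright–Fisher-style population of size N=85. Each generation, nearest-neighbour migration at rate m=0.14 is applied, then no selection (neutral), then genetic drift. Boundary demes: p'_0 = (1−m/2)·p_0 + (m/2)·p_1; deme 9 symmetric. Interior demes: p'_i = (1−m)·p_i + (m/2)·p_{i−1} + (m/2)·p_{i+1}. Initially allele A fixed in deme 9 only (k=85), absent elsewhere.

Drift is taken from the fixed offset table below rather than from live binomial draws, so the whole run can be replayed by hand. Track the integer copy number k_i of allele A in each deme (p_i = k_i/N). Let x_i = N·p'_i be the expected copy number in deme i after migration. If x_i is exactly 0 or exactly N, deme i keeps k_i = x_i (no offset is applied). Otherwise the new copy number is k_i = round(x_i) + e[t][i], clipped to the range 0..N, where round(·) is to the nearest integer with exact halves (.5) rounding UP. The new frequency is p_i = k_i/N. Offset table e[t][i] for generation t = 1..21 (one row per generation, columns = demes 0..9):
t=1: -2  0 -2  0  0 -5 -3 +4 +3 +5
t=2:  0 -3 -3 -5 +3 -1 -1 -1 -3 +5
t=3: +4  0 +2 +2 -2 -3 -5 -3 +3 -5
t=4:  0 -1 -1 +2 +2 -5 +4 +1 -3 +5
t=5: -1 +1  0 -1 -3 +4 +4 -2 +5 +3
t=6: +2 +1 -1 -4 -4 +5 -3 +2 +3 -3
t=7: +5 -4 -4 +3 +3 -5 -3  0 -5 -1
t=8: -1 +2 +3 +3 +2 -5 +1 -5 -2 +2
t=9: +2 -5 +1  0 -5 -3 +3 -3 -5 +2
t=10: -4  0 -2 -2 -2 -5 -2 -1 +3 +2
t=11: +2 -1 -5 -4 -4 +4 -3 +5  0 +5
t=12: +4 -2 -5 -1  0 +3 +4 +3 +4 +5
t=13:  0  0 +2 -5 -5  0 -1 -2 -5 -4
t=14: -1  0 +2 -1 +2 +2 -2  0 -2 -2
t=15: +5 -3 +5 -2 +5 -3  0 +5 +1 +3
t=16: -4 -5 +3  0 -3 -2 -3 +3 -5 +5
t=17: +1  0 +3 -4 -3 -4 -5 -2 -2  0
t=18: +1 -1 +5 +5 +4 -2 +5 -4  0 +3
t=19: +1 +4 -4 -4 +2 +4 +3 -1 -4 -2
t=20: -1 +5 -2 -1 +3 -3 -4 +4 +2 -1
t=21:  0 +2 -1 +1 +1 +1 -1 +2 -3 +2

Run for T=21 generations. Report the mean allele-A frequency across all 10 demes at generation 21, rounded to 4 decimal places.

0.1271

t=0: k=[0 0 0 0 0 0 0 0 0 85]
t=1: x=[0.0000 0.0000 0.0000 0.0000 0.0000 0.0000 0.0000 0.0000 5.9500 79.0500] k=[0 0 0 0 0 0 0 0 9 84]
t=2: x=[0.0000 0.0000 0.0000 0.0000 0.0000 0.0000 0.0000 0.6300 13.6200 78.7500] k=[0 0 0 0 0 0 0 0 11 84]
t=3: x=[0.0000 0.0000 0.0000 0.0000 0.0000 0.0000 0.0000 0.7700 15.3400 78.8900] k=[0 0 0 0 0 0 0 0 18 74]
t=4: x=[0.0000 0.0000 0.0000 0.0000 0.0000 0.0000 0.0000 1.2600 20.6600 70.0800] k=[0 0 0 0 0 0 0 2 18 75]
t=5: x=[0.0000 0.0000 0.0000 0.0000 0.0000 0.0000 0.1400 2.9800 20.8700 71.0100] k=[0 0 0 0 0 0 4 1 26 74]
t=6: x=[0.0000 0.0000 0.0000 0.0000 0.0000 0.2800 3.5100 2.9600 27.6100 70.6400] k=[0 0 0 0 0 5 1 5 31 68]
t=7: x=[0.0000 0.0000 0.0000 0.0000 0.3500 4.3700 1.5600 6.5400 31.7700 65.4100] k=[0 0 0 0 3 0 0 7 27 64]
t=8: x=[0.0000 0.0000 0.0000 0.2100 2.5800 0.2100 0.4900 7.9100 28.1900 61.4100] k=[0 0 0 3 5 0 1 3 26 63]
t=9: x=[0.0000 0.0000 0.2100 2.9300 4.5100 0.4200 1.0700 4.4700 26.9800 60.4100] k=[0 0 1 3 0 0 4 1 22 62]
t=10: x=[0.0000 0.0700 1.0700 2.6500 0.2100 0.2800 3.5100 2.6800 23.3300 59.2000] k=[0 0 0 1 0 0 2 2 26 61]
t=11: x=[0.0000 0.0000 0.0700 0.8600 0.0700 0.1400 1.8600 3.6800 26.7700 58.5500] k=[0 0 0 0 0 4 0 9 27 64]
t=12: x=[0.0000 0.0000 0.0000 0.0000 0.2800 3.4400 0.9100 9.6300 28.3300 61.4100] k=[0 0 0 0 0 6 5 13 32 66]
t=13: x=[0.0000 0.0000 0.0000 0.0000 0.4200 5.5100 5.6300 13.7700 33.0500 63.6200] k=[0 0 0 0 0 6 5 12 28 60]
t=14: x=[0.0000 0.0000 0.0000 0.0000 0.4200 5.5100 5.5600 12.6300 29.1200 57.7600] k=[0 0 0 0 2 8 4 13 27 56]
t=15: x=[0.0000 0.0000 0.0000 0.1400 2.2800 7.3000 4.9100 13.3500 28.0500 53.9700] k=[0 0 0 0 7 4 5 18 29 57]
t=16: x=[0.0000 0.0000 0.0000 0.4900 6.3000 4.2800 5.8400 17.8600 30.1900 55.0400] k=[0 0 0 0 3 2 3 21 25 60]
t=17: x=[0.0000 0.0000 0.0000 0.2100 2.7200 2.1400 4.1900 20.0200 27.1700 57.5500] k=[0 0 0 0 0 0 0 18 25 58]
t=18: x=[0.0000 0.0000 0.0000 0.0000 0.0000 0.0000 1.2600 17.2300 26.8200 55.6900] k=[0 0 0 0 0 0 6 13 27 59]
t=19: x=[0.0000 0.0000 0.0000 0.0000 0.0000 0.4200 6.0700 13.4900 28.2600 56.7600] k=[0 0 0 0 0 4 9 12 24 55]
t=20: x=[0.0000 0.0000 0.0000 0.0000 0.2800 4.0700 8.8600 12.6300 25.3300 52.8300] k=[0 0 0 0 3 1 5 17 27 52]
t=21: x=[0.0000 0.0000 0.0000 0.2100 2.6500 1.4200 5.5600 16.8600 28.0500 50.2500] k=[0 0 0 1 4 2 5 19 25 52]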